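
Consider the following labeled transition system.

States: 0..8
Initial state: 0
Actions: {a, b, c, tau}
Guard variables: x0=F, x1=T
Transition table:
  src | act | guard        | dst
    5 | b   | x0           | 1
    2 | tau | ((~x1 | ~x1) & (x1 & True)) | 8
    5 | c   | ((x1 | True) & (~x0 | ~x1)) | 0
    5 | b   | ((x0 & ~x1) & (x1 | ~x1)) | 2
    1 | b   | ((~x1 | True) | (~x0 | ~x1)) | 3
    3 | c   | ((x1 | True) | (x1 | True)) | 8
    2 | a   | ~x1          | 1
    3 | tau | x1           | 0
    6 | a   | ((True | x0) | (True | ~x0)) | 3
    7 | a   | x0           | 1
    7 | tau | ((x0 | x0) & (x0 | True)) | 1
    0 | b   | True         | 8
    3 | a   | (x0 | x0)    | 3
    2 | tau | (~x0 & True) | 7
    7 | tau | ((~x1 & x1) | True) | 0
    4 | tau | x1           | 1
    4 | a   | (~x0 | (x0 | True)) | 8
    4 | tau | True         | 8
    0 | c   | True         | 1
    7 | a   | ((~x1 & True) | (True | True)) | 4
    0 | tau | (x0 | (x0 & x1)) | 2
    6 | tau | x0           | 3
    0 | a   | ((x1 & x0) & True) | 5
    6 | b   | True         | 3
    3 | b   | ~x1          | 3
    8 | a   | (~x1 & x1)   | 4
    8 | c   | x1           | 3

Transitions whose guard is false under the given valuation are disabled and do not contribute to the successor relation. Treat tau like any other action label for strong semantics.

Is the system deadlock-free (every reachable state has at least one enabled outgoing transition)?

Answer: DEADLOCK-FREE

Analysis:
Reachable = {0,1,3,8}
  0: b→8  c→1  [2 out]
  1: b→3  [1 out]
  3: c→8  tau→0  [2 out]
  8: c→3  [1 out]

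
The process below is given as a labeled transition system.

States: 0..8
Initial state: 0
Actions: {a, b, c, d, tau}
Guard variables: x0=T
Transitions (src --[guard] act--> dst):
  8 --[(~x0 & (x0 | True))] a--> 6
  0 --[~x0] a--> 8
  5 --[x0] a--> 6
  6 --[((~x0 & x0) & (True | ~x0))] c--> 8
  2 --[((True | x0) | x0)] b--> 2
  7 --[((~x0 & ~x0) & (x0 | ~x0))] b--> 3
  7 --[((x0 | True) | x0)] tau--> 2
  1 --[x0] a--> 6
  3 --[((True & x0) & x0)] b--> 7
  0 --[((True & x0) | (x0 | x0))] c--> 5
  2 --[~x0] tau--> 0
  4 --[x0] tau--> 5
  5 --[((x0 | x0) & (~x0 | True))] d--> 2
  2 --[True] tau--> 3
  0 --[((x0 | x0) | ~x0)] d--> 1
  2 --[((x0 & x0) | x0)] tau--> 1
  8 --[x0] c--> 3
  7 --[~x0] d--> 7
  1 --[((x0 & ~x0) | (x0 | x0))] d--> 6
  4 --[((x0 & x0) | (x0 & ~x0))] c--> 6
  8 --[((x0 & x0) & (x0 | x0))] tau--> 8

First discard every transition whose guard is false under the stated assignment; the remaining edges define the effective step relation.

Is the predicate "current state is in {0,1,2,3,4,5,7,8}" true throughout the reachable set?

Answer: INVARIANT VIOLATED at state 6

Analysis:
Allowed set {0,1,2,3,4,5,7,8}
Reach set: {0,1,2,3,5,6,7}
  0: ✓
  1: ✓
  2: ✓
  3: ✓
  5: ✓
  6: ✗ unsafe
  7: ✓
reach 6 via c·a — violates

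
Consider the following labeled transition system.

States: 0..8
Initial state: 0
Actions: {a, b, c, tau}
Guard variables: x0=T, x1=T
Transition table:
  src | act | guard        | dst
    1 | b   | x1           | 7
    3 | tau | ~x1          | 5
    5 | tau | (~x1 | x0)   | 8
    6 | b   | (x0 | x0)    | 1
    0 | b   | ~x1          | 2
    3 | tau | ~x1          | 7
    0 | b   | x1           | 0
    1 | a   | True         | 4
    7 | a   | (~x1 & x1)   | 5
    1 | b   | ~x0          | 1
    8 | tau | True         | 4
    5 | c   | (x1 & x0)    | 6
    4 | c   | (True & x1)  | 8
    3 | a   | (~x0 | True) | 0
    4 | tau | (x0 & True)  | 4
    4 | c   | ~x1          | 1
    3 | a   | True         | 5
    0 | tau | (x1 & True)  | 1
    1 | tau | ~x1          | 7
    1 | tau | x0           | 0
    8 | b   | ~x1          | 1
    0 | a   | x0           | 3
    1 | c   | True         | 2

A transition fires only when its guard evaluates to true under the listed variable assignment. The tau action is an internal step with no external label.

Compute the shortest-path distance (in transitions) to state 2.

Answer: 2

Working:
Layered search for 2:
  Layer 0: {0}
  Layer 1: {1,3}
  Layer 2: {2,4,5,7}
first hit 2 at d=2 via tau·c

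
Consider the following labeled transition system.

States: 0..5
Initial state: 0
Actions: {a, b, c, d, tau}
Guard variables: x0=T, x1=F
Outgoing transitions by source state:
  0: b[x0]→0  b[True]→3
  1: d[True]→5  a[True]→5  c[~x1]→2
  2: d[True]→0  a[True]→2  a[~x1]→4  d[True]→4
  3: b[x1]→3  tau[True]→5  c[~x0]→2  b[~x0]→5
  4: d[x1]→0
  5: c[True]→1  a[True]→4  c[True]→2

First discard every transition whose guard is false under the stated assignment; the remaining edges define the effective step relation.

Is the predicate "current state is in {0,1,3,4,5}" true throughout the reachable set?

Answer: INVARIANT VIOLATED at state 2

Working:
Inv-set: {0,1,3,4,5}
Reach set: {0,1,2,3,4,5}
  0: ✓
  1: ✓
  2: outside
  3: ✓
  4: ✓
  5: ✓
reach 2 via b·tau·c — violates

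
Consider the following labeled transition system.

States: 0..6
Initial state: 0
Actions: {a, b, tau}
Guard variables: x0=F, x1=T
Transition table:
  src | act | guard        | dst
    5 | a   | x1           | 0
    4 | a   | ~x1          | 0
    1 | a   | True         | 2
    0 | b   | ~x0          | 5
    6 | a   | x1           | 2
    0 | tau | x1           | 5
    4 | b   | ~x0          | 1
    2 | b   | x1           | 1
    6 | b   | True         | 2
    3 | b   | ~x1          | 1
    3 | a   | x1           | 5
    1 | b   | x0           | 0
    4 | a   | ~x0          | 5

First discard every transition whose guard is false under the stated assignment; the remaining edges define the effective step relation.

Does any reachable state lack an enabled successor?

R = {0,5}
  0: b→5  tau→5  [2 exit(s)]
  5: a→0  [1 exit(s)]

Answer: DEADLOCK-FREE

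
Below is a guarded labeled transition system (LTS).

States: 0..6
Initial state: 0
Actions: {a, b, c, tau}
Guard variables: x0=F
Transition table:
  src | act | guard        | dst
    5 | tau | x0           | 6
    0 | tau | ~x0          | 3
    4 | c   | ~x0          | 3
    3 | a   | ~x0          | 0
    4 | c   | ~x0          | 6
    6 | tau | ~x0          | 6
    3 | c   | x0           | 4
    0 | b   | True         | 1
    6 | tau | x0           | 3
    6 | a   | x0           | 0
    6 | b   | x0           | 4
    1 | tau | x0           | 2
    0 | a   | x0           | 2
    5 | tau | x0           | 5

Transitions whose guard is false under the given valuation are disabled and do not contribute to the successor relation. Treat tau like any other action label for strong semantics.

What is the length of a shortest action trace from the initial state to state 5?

Breadth-first toward 5:
  Layer 0: {0}
  Layer 1: {1,3}
5 never appears.

Answer: UNREACHABLE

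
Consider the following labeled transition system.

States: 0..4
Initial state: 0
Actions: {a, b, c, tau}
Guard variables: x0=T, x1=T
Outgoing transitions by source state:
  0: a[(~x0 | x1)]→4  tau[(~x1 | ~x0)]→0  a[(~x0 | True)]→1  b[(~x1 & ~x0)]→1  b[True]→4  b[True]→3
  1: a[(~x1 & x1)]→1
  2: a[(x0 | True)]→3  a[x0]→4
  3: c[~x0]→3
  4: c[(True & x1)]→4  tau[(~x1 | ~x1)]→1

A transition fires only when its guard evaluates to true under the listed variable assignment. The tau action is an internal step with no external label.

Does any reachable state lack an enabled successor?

Reachable = {0,1,3,4}
  0: a→1  a→4  b→3  b→4  [4 out]
  1: ∅  [STUCK]
  3: ∅  [STUCK]
  4: c→4  [1 out]
Path to 1: a

Answer: DEADLOCK at state 1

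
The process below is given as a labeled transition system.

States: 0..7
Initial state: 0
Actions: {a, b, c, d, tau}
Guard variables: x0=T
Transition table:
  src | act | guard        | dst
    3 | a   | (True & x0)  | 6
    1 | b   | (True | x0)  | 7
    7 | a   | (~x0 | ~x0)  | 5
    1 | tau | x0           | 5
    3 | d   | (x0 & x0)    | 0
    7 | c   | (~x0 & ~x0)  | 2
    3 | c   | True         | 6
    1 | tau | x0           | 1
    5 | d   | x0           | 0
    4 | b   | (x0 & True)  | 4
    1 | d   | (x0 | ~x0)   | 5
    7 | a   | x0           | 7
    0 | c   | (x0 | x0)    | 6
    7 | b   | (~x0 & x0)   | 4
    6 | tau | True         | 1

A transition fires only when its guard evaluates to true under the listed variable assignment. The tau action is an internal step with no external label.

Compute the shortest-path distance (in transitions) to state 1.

Breadth-first toward 1:
  depth 0: {0}
  depth 1: {6}
  depth 2: {1}
first hit 1 at d=2 via c·tau

Answer: 2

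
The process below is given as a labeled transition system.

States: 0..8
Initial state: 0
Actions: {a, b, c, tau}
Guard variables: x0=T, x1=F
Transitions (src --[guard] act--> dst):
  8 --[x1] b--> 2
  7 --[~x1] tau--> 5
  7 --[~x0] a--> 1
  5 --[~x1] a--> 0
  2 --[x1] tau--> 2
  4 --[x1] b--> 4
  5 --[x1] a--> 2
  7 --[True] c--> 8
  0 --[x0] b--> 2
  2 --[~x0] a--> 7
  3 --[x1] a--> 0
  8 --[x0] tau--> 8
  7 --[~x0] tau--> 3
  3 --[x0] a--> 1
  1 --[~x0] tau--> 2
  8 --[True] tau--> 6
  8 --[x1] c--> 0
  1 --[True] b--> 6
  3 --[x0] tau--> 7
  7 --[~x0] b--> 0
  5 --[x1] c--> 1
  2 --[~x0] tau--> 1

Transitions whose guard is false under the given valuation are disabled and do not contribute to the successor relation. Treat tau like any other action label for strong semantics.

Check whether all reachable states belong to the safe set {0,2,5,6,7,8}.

Answer: INVARIANT HOLDS

Trace:
Inv-set: {0,2,5,6,7,8}
Reachable = {0,2}
  0: ok
  2: ok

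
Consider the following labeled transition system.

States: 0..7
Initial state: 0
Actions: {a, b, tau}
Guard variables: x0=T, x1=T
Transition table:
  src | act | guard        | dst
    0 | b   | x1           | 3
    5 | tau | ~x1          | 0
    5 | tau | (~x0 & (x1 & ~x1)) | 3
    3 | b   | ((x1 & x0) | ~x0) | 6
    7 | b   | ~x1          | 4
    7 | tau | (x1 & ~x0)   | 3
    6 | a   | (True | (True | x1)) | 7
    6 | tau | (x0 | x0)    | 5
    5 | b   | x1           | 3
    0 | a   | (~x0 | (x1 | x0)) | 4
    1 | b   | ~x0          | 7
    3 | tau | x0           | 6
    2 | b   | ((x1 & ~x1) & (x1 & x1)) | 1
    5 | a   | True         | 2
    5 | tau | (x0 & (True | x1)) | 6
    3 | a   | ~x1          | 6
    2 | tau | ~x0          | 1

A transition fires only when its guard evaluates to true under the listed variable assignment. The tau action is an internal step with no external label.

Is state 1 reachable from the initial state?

9 transition(s) survive guard evaluation.
depth 0: {0}
depth 1: {3,4}  cumulative {0,3,4}
depth 2: {6}  cumulative {0,3,4,6}
depth 3: {5,7}  cumulative {0,3,4,5,6,7}
depth 4: {2}  cumulative {0,2,3,4,5,6,7}
Reach set: {0,2,3,4,5,6,7}

Answer: UNREACHABLE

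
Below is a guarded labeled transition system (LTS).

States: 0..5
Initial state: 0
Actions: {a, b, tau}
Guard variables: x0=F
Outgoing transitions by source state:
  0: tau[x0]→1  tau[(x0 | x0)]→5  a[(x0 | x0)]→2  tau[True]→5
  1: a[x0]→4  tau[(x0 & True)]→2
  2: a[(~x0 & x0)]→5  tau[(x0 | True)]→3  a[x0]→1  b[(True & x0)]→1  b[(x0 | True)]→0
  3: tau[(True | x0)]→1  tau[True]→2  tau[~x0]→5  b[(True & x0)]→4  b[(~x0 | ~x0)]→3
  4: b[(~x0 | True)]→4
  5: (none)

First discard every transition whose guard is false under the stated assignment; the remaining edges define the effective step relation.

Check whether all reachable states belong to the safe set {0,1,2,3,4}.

Allowed set {0,1,2,3,4}
Reachable = {0,5}
  0: ✓
  5: outside
reach 5 via tau — violates

Answer: INVARIANT VIOLATED at state 5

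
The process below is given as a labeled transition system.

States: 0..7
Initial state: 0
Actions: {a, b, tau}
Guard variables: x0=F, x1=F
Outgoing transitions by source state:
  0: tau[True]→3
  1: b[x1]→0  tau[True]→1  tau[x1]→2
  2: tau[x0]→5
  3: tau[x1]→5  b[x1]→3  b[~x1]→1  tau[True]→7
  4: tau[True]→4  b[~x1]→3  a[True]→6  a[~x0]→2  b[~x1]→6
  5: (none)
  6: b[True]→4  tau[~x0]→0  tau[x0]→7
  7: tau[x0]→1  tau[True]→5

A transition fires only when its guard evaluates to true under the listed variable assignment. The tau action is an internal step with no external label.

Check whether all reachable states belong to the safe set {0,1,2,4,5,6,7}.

Inv-set: {0,1,2,4,5,6,7}
R = {0,1,3,5,7}
  0: safe
  1: safe
  3: outside
  5: safe
  7: safe
reach 3 via tau — violates

Answer: INVARIANT VIOLATED at state 3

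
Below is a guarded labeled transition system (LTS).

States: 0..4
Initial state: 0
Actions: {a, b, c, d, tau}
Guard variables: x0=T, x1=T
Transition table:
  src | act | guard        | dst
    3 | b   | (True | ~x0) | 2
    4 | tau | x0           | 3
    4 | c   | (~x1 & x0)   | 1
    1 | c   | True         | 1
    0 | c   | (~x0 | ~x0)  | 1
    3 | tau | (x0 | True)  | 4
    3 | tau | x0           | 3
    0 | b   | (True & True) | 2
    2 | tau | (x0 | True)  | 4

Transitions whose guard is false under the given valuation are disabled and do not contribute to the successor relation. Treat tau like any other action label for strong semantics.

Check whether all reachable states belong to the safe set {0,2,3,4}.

Inv-set: {0,2,3,4}
R = {0,2,3,4}
  0: ✓
  2: ✓
  3: ✓
  4: ✓

Answer: INVARIANT HOLDS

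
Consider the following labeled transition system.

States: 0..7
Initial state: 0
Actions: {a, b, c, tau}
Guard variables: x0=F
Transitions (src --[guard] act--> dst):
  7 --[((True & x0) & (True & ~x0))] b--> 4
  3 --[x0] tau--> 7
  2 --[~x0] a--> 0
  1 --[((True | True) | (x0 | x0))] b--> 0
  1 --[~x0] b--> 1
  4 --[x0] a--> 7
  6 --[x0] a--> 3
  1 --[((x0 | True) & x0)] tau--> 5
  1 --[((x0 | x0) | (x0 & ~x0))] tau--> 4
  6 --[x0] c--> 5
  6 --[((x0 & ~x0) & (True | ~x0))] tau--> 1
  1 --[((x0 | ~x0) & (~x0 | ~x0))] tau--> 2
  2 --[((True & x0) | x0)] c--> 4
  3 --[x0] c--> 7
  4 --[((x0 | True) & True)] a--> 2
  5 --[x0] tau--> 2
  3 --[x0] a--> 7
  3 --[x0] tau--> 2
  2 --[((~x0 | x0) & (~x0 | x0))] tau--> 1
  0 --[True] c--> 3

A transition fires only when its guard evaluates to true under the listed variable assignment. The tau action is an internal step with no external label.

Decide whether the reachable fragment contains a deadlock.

Answer: DEADLOCK at state 3

Analysis:
Reachable = {0,3}
  0: c→3  [1 out]
  3: ∅  [STUCK]
trace reaching 3: c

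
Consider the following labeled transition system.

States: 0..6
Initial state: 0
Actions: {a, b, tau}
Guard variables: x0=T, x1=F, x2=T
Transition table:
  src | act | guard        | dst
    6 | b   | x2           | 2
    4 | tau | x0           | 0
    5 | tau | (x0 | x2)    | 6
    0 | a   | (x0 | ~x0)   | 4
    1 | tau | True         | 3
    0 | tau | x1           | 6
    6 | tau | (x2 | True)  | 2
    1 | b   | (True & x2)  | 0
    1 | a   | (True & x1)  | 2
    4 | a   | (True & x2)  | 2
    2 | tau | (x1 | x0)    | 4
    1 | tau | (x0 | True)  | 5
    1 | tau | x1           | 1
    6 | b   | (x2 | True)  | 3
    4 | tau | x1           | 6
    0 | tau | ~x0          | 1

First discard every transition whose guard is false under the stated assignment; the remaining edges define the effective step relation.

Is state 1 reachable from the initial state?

After dropping false guards: 11 live edges.
Layer 0: {0}
Layer 1: {4}  total {0,4}
Layer 2: {2}  total {0,2,4}
R = {0,2,4}

Answer: UNREACHABLE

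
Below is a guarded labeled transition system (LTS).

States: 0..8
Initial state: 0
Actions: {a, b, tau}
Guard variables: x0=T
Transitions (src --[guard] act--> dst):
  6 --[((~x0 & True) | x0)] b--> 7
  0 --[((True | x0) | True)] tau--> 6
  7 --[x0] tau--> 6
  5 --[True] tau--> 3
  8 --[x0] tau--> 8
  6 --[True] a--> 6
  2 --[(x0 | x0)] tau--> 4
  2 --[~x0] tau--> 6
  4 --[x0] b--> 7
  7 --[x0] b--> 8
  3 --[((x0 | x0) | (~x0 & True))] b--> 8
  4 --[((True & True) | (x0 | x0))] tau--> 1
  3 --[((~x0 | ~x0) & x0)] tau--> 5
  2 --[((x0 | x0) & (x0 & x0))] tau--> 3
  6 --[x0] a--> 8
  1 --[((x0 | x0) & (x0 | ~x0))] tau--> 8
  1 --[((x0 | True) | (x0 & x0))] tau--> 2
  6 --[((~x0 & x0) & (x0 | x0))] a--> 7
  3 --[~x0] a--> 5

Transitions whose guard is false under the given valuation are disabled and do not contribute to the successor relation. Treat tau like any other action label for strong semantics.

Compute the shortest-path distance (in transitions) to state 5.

Answer: UNREACHABLE

Trace:
Breadth-first toward 5:
  depth 0: {0}
  depth 1: {6}
  depth 2: {7,8}
5 never appears.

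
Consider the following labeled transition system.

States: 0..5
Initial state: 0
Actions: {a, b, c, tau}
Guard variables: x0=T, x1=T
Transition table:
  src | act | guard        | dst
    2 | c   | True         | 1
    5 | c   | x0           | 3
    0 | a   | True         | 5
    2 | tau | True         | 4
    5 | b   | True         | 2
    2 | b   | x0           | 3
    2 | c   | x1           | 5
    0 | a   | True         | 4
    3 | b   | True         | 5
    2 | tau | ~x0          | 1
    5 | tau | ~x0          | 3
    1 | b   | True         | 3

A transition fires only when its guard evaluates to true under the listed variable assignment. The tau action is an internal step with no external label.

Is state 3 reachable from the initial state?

10 transition(s) survive guard evaluation.
Layer 0: {0}
Layer 1: {4,5}  total {0,4,5}
Layer 2: {2,3}  total {0,2,3,4,5}
Layer 3: {1}  total {0,1,2,3,4,5}
Reach set: {0,1,2,3,4,5}
trace reaching 3: a·c

Answer: REACHABLE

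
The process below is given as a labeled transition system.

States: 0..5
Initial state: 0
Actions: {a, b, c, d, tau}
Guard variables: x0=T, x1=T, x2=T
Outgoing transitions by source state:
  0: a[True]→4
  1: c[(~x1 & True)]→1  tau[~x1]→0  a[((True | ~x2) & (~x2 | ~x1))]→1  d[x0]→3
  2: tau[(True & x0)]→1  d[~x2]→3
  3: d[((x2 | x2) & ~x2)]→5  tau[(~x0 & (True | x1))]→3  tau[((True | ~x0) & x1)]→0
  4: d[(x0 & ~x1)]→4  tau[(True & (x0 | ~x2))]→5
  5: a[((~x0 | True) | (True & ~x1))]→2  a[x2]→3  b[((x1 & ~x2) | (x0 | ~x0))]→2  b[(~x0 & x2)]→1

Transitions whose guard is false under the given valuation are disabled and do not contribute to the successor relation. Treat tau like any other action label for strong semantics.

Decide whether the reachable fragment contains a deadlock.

Answer: DEADLOCK-FREE

Analysis:
R = {0,1,2,3,4,5}
  0: a→4  [1 exit(s)]
  1: d→3  [1 exit(s)]
  2: tau→1  [1 exit(s)]
  3: tau→0  [1 exit(s)]
  4: tau→5  [1 exit(s)]
  5: a→2  a→3  b→2  [3 exit(s)]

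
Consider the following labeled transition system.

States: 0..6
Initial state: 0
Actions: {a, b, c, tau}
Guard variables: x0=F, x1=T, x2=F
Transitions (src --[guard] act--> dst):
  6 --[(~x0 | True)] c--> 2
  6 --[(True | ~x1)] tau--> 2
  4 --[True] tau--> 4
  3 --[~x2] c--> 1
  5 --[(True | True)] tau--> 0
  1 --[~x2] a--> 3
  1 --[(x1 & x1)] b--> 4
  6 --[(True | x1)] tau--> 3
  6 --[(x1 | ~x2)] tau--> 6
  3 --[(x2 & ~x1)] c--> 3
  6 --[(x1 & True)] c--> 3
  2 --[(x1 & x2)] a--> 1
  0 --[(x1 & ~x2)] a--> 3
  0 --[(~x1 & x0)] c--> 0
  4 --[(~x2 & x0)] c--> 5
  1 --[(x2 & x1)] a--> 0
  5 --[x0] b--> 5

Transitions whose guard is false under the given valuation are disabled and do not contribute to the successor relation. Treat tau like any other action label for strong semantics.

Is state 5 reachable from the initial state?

Answer: UNREACHABLE

Working:
11 transition(s) survive guard evaluation.
depth 0: {0}
depth 1: {3}  cumulative {0,3}
depth 2: {1}  cumulative {0,1,3}
depth 3: {4}  cumulative {0,1,3,4}
Reachable = {0,1,3,4}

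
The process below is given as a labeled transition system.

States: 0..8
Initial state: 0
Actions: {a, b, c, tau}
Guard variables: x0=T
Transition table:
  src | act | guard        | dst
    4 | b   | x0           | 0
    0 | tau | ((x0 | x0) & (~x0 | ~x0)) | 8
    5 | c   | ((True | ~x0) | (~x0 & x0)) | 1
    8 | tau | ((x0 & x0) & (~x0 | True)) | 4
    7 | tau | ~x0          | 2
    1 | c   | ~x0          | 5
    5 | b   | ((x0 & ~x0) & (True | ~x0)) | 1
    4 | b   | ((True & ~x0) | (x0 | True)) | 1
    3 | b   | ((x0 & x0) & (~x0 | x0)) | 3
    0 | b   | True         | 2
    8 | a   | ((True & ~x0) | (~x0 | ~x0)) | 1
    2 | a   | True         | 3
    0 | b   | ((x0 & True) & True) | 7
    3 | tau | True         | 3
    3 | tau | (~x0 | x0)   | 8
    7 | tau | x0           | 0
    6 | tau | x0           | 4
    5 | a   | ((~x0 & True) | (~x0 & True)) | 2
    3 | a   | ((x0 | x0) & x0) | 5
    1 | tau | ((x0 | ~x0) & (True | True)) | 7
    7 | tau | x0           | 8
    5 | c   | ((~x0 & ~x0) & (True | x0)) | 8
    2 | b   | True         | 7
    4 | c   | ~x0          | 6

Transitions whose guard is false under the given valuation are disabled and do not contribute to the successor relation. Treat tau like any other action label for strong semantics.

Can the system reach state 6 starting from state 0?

Answer: UNREACHABLE

Analysis:
Guard filter leaves 16 enabled edge(s).
L0 = {0}
L1 = {2,7}  total {0,2,7}
L2 = {3,8}  total {0,2,3,7,8}
L3 = {4,5}  total {0,2,3,4,5,7,8}
L4 = {1}  total {0,1,2,3,4,5,7,8}
Reachable = {0,1,2,3,4,5,7,8}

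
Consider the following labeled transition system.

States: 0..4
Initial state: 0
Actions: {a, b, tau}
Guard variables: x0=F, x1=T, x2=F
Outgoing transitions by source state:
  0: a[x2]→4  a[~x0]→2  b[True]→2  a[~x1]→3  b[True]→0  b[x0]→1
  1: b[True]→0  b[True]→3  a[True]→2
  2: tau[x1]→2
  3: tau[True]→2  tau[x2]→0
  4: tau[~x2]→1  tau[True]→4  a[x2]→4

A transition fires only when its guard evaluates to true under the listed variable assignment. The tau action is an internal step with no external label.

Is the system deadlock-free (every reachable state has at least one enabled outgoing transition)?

Answer: DEADLOCK-FREE

Working:
Reachable = {0,2}
  0: a→2  b→0  b→2  [3 out]
  2: tau→2  [1 out]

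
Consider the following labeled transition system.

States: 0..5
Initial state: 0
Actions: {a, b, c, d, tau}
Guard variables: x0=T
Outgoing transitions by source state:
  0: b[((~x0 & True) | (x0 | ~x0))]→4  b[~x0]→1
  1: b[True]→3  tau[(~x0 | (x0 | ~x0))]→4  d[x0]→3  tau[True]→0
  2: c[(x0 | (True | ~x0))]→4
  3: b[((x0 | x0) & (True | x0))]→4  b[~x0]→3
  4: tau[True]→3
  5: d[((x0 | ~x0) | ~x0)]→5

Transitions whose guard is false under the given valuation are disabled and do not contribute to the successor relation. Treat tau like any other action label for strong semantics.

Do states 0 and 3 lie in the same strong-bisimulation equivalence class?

Refine partition for ~:
  P[0] = {{0,1,2,3,4,5}}
  P[1] = {{0,3},{1},{2},{4},{5}}
stable after 2 split(s): 5 block(s)
[0]={0,3}  [3]={0,3}

Answer: BISIMILAR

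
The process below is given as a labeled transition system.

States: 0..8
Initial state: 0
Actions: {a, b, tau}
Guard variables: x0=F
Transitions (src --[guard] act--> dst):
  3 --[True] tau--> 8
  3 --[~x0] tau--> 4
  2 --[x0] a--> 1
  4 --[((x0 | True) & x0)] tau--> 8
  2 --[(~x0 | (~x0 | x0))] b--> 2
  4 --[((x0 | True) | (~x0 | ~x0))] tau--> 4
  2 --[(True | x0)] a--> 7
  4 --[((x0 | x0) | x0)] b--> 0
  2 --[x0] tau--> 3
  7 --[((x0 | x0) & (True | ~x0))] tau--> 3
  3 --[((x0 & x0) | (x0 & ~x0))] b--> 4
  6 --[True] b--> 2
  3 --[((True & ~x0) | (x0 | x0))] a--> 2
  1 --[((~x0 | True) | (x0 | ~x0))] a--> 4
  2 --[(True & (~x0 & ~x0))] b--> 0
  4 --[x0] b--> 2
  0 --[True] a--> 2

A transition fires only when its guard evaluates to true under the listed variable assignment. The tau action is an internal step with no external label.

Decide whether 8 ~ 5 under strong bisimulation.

Answer: BISIMILAR

Analysis:
Bisimulation quotient by refinement:
  π0 = {{0,1,2,3,4,5,6,7,8}}
  π1 = {{0,1},{2},{3},{4},{5,7,8},{6}}
  π2 = {{0},{1},{2},{3},{4},{5,7,8},{6}}
Fixed point at round 3; 7 class(es).
class of 8: {5,7,8}; class of 5: {5,7,8}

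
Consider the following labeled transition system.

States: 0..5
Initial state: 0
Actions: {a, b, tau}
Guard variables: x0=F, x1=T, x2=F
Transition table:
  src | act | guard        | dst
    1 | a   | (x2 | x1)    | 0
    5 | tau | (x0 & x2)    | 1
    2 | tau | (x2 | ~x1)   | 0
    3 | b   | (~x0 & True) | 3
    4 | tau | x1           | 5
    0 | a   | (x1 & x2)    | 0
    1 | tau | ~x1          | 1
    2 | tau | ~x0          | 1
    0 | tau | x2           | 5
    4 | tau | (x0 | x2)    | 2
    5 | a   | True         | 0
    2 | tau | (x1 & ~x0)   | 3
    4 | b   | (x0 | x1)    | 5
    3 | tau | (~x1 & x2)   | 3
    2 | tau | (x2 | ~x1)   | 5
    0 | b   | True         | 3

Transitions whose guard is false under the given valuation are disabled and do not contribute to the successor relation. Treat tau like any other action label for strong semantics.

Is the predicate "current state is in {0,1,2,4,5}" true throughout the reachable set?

Safe = {0,1,2,4,5}
Reachable = {0,3}
  0: ok
  3: ✗ unsafe
witness against invariant: b → 3

Answer: INVARIANT VIOLATED at state 3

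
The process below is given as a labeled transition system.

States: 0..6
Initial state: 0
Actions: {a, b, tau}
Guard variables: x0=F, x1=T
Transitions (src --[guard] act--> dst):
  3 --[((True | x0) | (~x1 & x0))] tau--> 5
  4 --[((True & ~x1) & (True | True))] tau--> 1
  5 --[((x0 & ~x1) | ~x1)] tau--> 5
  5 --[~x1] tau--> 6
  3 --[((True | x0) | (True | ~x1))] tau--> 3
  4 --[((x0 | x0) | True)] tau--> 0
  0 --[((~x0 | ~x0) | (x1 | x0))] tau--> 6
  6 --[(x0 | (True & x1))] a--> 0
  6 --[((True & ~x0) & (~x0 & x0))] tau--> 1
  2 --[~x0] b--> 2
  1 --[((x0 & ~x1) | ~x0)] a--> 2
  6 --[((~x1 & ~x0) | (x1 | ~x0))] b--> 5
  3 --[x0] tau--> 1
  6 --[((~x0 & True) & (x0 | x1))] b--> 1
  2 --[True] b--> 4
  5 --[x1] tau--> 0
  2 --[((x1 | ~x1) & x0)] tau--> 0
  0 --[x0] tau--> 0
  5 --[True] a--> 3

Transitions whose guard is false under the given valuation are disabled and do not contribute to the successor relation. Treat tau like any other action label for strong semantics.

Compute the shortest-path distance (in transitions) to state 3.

BFS to 3:
  Layer 0: {0}
  Layer 1: {6}
  Layer 2: {1,5}
  Layer 3: {2,3}
3 enters at depth 3; path tau·b·a

Answer: 3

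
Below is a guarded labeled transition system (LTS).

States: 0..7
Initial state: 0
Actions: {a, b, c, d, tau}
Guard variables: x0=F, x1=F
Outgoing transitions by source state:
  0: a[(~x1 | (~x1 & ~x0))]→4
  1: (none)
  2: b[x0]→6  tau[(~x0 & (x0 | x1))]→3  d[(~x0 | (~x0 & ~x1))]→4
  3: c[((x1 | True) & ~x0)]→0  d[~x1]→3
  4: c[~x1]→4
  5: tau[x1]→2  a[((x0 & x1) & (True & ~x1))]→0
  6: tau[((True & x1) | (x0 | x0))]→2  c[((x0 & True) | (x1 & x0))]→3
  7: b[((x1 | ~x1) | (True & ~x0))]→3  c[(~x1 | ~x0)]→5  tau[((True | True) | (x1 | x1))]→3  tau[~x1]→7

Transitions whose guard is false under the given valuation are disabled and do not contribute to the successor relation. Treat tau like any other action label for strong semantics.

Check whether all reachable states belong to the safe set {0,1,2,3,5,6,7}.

Allowed set {0,1,2,3,5,6,7}
Reachable = {0,4}
  0: ok
  4: outside
witness against invariant: a → 4

Answer: INVARIANT VIOLATED at state 4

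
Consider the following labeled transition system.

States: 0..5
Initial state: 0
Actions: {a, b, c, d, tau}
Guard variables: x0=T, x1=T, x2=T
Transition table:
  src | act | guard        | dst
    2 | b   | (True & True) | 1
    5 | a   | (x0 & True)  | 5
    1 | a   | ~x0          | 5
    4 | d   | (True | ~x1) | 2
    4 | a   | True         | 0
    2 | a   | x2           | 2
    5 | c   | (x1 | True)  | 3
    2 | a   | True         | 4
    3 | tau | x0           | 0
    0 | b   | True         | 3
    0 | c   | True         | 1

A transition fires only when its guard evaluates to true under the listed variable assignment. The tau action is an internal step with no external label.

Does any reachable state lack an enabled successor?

Answer: DEADLOCK at state 1

Working:
R = {0,1,3}
  0: b→3  c→1  [2 out]
  1: ∅  [STUCK]
  3: tau→0  [1 out]
Path to 1: c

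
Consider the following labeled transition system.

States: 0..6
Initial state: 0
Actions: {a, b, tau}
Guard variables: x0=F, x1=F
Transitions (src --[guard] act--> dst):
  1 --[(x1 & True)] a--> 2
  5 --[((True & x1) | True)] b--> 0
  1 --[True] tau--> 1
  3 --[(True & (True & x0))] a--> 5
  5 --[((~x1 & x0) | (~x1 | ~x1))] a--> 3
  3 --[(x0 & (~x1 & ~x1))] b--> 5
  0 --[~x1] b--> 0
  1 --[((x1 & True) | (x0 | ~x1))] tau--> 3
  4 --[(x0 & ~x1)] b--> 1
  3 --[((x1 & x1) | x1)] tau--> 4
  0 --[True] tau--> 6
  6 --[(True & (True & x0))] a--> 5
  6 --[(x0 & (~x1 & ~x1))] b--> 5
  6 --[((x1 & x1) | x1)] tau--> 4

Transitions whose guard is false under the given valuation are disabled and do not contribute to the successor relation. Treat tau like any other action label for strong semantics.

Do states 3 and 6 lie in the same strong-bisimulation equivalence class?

Bisimulation quotient by refinement:
  π0 = {{0,1,2,3,4,5,6}}
  π1 = {{0},{1},{2,3,4,6},{5}}
Fixed point at round 2; 4 class(es).
class of 3: {2,3,4,6}; class of 6: {2,3,4,6}

Answer: BISIMILAR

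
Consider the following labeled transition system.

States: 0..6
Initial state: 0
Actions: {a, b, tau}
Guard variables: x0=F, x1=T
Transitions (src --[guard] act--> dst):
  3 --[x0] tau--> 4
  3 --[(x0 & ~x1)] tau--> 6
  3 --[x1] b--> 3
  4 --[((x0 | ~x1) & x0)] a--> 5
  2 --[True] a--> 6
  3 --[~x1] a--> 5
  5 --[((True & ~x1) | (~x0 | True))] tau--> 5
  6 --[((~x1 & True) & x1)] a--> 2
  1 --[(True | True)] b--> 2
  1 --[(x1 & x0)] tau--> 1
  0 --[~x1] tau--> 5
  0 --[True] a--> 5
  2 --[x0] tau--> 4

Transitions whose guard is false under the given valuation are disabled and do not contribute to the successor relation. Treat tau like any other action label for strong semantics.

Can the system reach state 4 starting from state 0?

After dropping false guards: 5 live edges.
Layer 0: {0}
Layer 1: {5}  cumulative {0,5}
Reach set: {0,5}

Answer: UNREACHABLE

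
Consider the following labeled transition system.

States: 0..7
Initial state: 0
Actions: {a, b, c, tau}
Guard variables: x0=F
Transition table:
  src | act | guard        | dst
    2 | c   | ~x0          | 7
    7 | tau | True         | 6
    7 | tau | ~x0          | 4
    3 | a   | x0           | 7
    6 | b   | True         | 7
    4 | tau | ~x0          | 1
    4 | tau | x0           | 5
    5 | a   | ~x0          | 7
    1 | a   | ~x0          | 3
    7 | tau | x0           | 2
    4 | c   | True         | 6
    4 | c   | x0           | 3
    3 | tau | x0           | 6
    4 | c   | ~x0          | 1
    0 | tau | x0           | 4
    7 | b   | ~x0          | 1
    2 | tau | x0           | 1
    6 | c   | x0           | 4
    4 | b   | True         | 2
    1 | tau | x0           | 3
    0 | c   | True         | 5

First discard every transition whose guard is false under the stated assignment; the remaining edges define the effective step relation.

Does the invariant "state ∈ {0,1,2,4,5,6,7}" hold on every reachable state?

Allowed set {0,1,2,4,5,6,7}
R = {0,1,2,3,4,5,6,7}
  0: safe
  1: safe
  2: safe
  3: ✗ unsafe
  4: safe
  5: safe
  6: safe
  7: safe
reach 3 via c·a·b·a — violates

Answer: INVARIANT VIOLATED at state 3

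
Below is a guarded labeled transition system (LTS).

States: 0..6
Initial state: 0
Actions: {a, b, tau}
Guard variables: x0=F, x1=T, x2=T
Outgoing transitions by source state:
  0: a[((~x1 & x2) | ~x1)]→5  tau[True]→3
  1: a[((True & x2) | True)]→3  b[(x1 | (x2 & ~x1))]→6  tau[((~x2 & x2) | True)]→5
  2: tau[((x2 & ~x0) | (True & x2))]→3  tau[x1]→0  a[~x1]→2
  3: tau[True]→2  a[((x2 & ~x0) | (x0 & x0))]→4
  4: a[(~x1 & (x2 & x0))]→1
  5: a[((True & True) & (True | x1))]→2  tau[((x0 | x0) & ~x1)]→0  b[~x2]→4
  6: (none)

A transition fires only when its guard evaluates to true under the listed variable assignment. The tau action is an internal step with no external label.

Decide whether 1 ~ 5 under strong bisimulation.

Compute ~ classes (split until stable):
  P[0] = {{0,1,2,3,4,5,6}}
  P[1] = {{0,2},{1},{3},{4,6},{5}}
  P[2] = {{0},{1},{2},{3},{4,6},{5}}
stable after 3 split(s): 6 block(s)
class of 1: {1}; class of 5: {5}

Answer: NOT BISIMILAR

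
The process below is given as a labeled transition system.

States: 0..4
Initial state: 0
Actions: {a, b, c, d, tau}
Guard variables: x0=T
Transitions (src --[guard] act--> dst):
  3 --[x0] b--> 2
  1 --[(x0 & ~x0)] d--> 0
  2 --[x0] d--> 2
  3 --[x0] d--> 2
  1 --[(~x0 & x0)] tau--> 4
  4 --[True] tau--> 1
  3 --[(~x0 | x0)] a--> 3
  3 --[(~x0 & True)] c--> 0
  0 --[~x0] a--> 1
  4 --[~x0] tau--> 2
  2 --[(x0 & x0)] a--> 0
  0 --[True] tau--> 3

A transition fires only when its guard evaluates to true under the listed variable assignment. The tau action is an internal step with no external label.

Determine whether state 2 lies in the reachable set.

Answer: REACHABLE

Analysis:
Guard filter leaves 7 enabled edge(s).
Layer 0: {0}
Layer 1: {3}  now seen {0,3}
Layer 2: {2}  now seen {0,2,3}
Reach set: {0,2,3}
witness 2: tau·b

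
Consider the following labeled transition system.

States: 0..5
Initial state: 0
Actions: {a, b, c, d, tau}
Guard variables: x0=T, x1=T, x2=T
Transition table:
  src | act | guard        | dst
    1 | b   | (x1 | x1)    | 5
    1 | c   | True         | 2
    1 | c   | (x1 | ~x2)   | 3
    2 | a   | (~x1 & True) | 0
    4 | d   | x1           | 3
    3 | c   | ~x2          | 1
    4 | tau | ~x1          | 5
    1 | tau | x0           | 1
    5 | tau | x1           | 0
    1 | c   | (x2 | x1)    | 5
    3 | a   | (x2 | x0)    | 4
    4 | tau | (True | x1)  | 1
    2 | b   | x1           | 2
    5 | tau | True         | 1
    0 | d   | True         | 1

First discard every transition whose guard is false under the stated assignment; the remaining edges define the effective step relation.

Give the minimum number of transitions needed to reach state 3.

Answer: 2

Analysis:
Breadth-first toward 3:
  depth 0: {0}
  depth 1: {1}
  depth 2: {2,3,5}
3 enters at depth 2; path d·c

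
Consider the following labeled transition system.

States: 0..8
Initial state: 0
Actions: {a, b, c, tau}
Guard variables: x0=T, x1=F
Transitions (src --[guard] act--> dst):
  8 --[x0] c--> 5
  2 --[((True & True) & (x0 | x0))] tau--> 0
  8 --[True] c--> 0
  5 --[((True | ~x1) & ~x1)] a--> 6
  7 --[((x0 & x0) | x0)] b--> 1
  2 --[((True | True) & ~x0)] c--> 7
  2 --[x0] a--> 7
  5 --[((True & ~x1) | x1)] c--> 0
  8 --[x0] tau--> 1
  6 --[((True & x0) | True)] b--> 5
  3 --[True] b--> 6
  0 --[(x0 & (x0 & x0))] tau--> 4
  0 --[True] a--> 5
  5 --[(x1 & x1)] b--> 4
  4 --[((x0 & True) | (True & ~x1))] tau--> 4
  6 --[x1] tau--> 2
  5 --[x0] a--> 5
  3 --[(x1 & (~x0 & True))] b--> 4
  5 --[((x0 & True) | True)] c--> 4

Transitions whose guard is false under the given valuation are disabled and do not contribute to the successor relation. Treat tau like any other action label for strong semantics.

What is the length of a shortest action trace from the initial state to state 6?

Layered search for 6:
  depth 0: {0}
  depth 1: {4,5}
  depth 2: {6}
depth(6)=2, e.g. a·a

Answer: 2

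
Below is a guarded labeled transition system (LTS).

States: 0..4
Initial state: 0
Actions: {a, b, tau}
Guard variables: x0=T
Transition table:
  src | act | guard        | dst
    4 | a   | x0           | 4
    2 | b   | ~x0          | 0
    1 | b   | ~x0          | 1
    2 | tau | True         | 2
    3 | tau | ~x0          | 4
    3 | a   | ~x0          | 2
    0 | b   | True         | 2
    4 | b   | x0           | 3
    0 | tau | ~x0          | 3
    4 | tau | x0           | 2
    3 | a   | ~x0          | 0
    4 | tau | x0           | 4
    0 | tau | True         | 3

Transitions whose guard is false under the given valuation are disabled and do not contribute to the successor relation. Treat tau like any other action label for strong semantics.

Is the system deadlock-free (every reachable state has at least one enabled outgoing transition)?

Reach set: {0,2,3}
  0: b→2  tau→3  [2 out]
  2: tau→2  [1 out]
  3: ∅  [STUCK]
witness 3: tau

Answer: DEADLOCK at state 3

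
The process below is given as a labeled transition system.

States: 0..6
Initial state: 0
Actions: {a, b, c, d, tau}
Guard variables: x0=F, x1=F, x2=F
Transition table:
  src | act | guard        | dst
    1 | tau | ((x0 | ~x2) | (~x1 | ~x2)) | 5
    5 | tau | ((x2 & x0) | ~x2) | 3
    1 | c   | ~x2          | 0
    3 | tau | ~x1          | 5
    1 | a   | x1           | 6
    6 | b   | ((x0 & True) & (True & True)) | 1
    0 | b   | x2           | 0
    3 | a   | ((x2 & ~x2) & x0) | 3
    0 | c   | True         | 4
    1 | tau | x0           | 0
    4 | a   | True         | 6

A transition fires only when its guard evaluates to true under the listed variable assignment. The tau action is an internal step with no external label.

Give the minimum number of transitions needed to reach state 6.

Breadth-first toward 6:
  Layer 0: {0}
  Layer 1: {4}
  Layer 2: {6}
first hit 6 at d=2 via c·a

Answer: 2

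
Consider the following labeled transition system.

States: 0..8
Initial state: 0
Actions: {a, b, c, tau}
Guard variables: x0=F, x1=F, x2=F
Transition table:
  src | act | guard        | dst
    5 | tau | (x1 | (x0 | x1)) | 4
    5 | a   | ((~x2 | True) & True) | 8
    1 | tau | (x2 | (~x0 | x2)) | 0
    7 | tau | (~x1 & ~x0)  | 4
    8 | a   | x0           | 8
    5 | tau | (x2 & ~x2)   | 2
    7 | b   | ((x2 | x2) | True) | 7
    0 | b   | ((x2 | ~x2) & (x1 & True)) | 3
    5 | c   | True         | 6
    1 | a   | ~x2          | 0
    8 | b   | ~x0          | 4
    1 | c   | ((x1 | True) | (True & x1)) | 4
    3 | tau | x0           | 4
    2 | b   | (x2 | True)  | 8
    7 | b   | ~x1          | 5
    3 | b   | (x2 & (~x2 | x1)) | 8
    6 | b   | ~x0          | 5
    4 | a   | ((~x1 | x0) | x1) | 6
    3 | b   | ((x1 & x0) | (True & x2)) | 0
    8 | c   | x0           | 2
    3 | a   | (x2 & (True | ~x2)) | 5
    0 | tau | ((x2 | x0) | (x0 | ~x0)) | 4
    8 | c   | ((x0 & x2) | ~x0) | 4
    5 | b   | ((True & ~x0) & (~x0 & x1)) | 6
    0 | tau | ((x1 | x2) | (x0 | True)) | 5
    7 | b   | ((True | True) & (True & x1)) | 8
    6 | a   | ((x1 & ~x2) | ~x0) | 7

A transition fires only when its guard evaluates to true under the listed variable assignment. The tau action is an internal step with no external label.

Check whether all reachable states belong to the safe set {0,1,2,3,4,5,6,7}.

Answer: INVARIANT VIOLATED at state 8

Working:
Inv-set: {0,1,2,3,4,5,6,7}
R = {0,4,5,6,7,8}
  0: ok
  4: ok
  5: ok
  6: ok
  7: ok
  8: ✗ unsafe
reach 8 via tau·a — violates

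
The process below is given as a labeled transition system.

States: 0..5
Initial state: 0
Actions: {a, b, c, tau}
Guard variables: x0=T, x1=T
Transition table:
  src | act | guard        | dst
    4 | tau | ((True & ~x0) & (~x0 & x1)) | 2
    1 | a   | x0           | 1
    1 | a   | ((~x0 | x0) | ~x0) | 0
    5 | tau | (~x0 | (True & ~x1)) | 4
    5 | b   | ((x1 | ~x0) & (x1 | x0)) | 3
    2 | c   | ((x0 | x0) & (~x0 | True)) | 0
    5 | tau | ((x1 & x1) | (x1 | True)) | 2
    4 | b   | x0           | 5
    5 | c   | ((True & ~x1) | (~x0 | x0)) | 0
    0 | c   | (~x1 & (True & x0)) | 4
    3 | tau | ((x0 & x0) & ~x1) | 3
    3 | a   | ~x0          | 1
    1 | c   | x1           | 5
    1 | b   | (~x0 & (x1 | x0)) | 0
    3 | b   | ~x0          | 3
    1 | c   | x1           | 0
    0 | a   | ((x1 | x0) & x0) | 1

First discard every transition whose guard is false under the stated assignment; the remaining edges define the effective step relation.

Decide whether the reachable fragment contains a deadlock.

Reach set: {0,1,2,3,5}
  0: a→1  [deg 1]
  1: a→0  a→1  c→0  c→5  [deg 4]
  2: c→0  [deg 1]
  3: ∅  [deadlock]
  5: b→3  c→0  tau→2  [deg 3]
Path to 3: a·c·b

Answer: DEADLOCK at state 3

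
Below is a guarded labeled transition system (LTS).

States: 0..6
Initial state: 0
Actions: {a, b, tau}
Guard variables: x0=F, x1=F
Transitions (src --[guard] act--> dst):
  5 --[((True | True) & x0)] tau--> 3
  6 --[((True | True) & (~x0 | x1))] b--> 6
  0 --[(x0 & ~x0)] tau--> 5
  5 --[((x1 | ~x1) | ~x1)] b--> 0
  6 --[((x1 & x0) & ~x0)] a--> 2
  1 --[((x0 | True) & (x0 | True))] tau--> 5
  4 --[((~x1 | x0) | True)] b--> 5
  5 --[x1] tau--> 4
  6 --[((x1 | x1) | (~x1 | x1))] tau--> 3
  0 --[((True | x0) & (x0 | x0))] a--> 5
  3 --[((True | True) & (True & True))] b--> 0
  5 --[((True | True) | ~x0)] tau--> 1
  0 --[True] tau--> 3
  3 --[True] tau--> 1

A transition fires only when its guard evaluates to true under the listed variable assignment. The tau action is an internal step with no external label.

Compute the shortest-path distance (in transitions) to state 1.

Answer: 2

Trace:
Layered search for 1:
  Layer 0: {0}
  Layer 1: {3}
  Layer 2: {1}
1 enters at depth 2; path tau·tau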